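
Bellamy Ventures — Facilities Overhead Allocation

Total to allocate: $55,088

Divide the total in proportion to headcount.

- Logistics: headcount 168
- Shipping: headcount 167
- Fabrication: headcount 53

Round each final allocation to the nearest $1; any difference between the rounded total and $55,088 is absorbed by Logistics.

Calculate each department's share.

Combined headcount = 388.
Proportional shares: Logistics 168/388 × $55,088 = 23,852.54; Shipping 167/388 × $55,088 = 23,710.56; Fabrication 53/388 × $55,088 = 7,524.91.
At nearest $1: Logistics $23,853; Shipping $23,711; Fabrication $7,525. Sum = $55,089.
Difference $55,088 − $55,089 = −$1 applied to Logistics: Logistics becomes $23,852.

Logistics: $23,852 | Shipping: $23,711 | Fabrication: $7,525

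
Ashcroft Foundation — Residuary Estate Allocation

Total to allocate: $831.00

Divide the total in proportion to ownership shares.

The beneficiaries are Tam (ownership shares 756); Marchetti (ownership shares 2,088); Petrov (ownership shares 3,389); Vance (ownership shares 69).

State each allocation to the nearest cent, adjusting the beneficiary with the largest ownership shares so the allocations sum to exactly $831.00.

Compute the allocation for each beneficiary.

Ownership shares total: 756 + 2,088 + 3,389 + 69 = 6,302.
Unrounded shares: Tam 99.6884; Marchetti 275.3297; Petrov 446.8834; Vance 9.0985.
After rounding (cent): Tam $99.69; Marchetti $275.33; Petrov $446.88; Vance $9.10. Sum = $831.00.
No rounding difference to absorb.

Tam: $99.69 · Marchetti: $275.33 · Petrov: $446.88 · Vance: $9.10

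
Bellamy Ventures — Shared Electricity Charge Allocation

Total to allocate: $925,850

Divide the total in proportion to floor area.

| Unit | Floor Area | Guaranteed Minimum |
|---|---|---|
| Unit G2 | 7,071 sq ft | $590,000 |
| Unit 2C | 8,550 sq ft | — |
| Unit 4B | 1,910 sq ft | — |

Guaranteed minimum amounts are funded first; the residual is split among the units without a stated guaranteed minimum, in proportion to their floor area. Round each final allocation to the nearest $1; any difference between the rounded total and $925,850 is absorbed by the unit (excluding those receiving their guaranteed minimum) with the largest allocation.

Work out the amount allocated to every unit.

Fund the minimums — Unit G2 $590,000. Balance $335,850.
Balance split over remaining floor area 10,460: Unit 2C 274,523.66 → $274,524; Unit 4B 61,326.34 → $61,326.

Unit G2: $590,000; Unit 2C: $274,524; Unit 4B: $61,326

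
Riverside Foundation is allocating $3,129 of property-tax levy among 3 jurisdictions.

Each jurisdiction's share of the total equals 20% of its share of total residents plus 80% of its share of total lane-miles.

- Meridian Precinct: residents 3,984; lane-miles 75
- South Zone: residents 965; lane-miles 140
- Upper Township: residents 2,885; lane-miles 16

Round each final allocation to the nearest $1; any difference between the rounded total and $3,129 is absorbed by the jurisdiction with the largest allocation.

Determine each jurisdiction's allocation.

Residents total 7,834; lane-miles total 231.
Blended shares (20% residents + 80% lane-miles): Meridian Precinct 0.3615; South Zone 0.5095; Upper Township 0.1291.
Proportional shares: Meridian Precinct 1,130.98; South Zone 1,594.18; Upper Township 403.84.
At nearest $1: Meridian Precinct $1,131; South Zone $1,594; Upper Township $404. Sum = $3,129.
No rounding difference to absorb.

Meridian Precinct: $1,131; South Zone: $1,594; Upper Township: $404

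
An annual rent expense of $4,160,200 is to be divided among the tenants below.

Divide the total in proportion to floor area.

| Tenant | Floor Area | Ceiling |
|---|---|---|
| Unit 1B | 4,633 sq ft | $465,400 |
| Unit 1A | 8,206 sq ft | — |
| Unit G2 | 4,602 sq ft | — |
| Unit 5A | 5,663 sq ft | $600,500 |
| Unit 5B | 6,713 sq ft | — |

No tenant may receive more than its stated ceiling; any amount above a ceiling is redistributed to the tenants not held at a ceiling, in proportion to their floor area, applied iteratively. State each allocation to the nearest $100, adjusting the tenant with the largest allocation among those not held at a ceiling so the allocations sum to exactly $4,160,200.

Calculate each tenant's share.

Unit 1B: $465,400 | Unit 1A: $1,300,700 | Unit G2: $729,500 | Unit 5A: $600,500 | Unit 5B: $1,064,100

Floor area total: 29,817.
Pro-rata shares before constraints: Unit 1B 646,416.70; Unit 1A 1,144,937.49; Unit G2 642,091.44; Unit 5A 790,126.86; Unit 5B 936,627.51.
Held at cap: Unit 1B ($465,400), Unit 5A ($600,500); residual $3,094,300 reallocated over remaining floor area 19,521.
Shares after redistribution: Unit 1A 1,300,744.11 → $1,300,700; Unit G2 729,469.22 → $729,500; Unit 5B 1,064,086.67 → $1,064,100.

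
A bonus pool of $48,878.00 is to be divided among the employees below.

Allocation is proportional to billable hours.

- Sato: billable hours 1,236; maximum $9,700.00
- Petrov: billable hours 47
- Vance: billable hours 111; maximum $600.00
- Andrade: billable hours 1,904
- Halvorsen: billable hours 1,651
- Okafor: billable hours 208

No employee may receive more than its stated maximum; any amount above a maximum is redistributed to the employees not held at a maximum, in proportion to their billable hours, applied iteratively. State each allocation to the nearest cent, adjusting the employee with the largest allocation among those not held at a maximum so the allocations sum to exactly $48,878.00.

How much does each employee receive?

Billable hours total: 5,157.
Unconstrained shares: Sato 11,714.7970; Petrov 445.4656; Vance 1,052.0570; Andrade 18,046.09502; Halvorsen 15,648.1633; Okafor 1,971.4221.
Cap binds for Sato ($9,700.00), Vance ($600.00); remaining pool $38,578.00 reallocated over remaining billable hours 3,810.
Redistributed shares: Petrov 475.8966 → $475.90; Andrade 19,278.8745 → $19,278.87; Halvorsen 16,717.1333 → $16,717.13; Okafor 2,106.0955 → $2,106.10.

Sato: $9,700.00 · Petrov: $475.90 · Vance: $600.00 · Andrade: $19,278.87 · Halvorsen: $16,717.13 · Okafor: $2,106.10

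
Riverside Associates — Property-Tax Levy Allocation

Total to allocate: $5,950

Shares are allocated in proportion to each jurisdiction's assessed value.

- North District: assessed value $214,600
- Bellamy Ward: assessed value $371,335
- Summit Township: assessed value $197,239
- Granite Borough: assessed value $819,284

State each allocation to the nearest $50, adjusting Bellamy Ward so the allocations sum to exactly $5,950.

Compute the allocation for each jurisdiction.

Sum of assessed value: 1,602,458.
Pro-rata amounts: North District 214,600/1,602,458 × $5,950 = 796.82; Bellamy Ward 371,335/1,602,458 × $5,950 = 1,378.78; Summit Township 197,239/1,602,458 × $5,950 = 732.36; Granite Borough 819,284/1,602,458 × $5,950 = 3,042.04.
Rounded to nearest $50: North District $800; Bellamy Ward $1,400; Summit Township $750; Granite Borough $3,050. Sum = $6,000.
Difference $5,950 − $6,000 = −$50 applied to Bellamy Ward: Bellamy Ward becomes $1,350.

North District: $800 | Bellamy Ward: $1,350 | Summit Township: $750 | Granite Borough: $3,050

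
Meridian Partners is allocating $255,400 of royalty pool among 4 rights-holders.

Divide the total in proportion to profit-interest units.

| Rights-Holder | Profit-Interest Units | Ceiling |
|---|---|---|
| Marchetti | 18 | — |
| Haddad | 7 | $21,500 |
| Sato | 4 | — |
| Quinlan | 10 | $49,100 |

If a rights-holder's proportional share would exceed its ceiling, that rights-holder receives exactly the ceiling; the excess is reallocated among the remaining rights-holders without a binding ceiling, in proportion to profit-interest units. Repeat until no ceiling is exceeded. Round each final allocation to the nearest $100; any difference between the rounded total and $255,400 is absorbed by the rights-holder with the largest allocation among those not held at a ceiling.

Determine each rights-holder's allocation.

Marchetti: $151,200 · Haddad: $21,500 · Sato: $33,600 · Quinlan: $49,100

Sum of profit-interest units: 39.
Proportional shares (ignoring caps): Marchetti 117,876.92; Haddad 45,841.03; Sato 26,194.87; Quinlan 65,487.18.
Held at cap: Haddad ($21,500), Quinlan ($49,100); remaining pool $184,800 reallocated over remaining profit-interest units 22.
Remaining shares: Marchetti 151,200.00 → $151,200; Sato 33,600.00 → $33,600.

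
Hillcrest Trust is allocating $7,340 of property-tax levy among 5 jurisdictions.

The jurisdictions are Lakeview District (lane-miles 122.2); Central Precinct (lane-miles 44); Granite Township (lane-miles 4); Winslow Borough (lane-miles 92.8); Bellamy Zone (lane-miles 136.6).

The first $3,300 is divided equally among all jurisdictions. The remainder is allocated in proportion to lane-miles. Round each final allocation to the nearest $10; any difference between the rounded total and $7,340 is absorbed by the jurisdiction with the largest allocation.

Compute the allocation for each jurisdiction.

First tranche $3,300 split equally: $660 each.
Remainder $4,040 by lane-miles (total 399.6): Lakeview District 1,235.46 → $1,240; Central Precinct 444.84 → $440; Granite Township 40.44 → $40; Winslow Borough 938.22 → $940; Bellamy Zone 1,381.04 → $1,380.
Totals: Lakeview District $660 + $1,240 = $1,900; Central Precinct $660 + $440 = $1,100; Granite Township $660 + $40 = $700; Winslow Borough $660 + $940 = $1,600; Bellamy Zone $660 + $1,380 = $2,040.

Lakeview District: $1,900; Central Precinct: $1,100; Granite Township: $700; Winslow Borough: $1,600; Bellamy Zone: $2,040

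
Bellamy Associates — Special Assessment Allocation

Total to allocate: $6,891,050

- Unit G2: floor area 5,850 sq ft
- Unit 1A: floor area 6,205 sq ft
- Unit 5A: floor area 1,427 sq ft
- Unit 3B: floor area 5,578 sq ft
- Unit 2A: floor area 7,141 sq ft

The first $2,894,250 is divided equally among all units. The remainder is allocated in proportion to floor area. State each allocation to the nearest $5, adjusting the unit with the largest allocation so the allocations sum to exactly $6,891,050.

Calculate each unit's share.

Equal tier: $2,894,250 ÷ 5 = $578,850 apiece.
Remainder $3,996,800 by floor area (total 26,201): Unit G2 892,381.21 → $892,380; Unit 1A 946,534.25 → $946,535; Unit 5A 217,680.00 → $217,680; Unit 3B 850,889.29 → $850,890; Unit 2A 1,089,315.25 → $1,089,315.
Totals: Unit G2 $578,850 + $892,380 = $1,471,230; Unit 1A $578,850 + $946,535 = $1,525,385; Unit 5A $578,850 + $217,680 = $796,530; Unit 3B $578,850 + $850,890 = $1,429,740; Unit 2A $578,850 + $1,089,315 = $1,668,165.

Unit G2: $1,471,230 | Unit 1A: $1,525,385 | Unit 5A: $796,530 | Unit 3B: $1,429,740 | Unit 2A: $1,668,165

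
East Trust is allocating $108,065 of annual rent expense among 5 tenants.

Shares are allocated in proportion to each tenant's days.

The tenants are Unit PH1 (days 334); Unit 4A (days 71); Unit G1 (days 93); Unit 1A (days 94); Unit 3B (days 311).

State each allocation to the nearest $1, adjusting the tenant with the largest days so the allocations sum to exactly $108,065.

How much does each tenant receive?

Unit PH1: $39,971; Unit 4A: $8,497; Unit G1: $11,130; Unit 1A: $11,249; Unit 3B: $37,218

Sum of days: 334 + 71 + 93 + 94 + 311 = 903.
Pro-rata amounts: Unit PH1 39,970.89; Unit 4A 8,496.81; Unit G1 11,129.62; Unit 1A 11,249.29; Unit 3B 37,218.40.
At nearest $1: Unit PH1 $39,971; Unit 4A $8,497; Unit G1 $11,130; Unit 1A $11,249; Unit 3B $37,218. Sum = $108,065.
Sum already equals the total — no adjustment.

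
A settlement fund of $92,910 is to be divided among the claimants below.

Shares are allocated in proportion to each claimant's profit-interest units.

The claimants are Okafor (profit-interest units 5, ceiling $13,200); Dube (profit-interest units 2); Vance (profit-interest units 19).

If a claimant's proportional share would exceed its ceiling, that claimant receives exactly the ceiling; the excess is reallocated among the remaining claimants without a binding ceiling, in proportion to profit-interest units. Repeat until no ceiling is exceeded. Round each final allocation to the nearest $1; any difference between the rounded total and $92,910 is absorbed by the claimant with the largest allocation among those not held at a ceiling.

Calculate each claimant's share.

Okafor: $13,200; Dube: $7,591; Vance: $72,119

Sum of profit-interest units: 26.
Pro-rata shares before constraints: Okafor 17,867.31; Dube 7,146.92; Vance 67,895.77.
Capped: Okafor ($13,200); residual $79,710 reallocated over remaining profit-interest units 21.
Redistributed shares: Dube 7,591.43 → $7,591; Vance 72,118.57 → $72,119.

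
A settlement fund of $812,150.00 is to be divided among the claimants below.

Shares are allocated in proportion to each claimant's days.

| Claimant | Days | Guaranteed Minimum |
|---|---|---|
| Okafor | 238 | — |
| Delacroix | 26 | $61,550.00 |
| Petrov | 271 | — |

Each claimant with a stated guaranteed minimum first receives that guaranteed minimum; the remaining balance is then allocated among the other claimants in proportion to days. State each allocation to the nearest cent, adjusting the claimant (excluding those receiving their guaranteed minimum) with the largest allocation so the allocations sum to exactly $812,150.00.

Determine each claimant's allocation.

Okafor: $350,968.17 · Delacroix: $61,550.00 · Petrov: $399,631.83

Fund the minimums — Delacroix $61,550.00. Balance $750,600.00.
Balance split over remaining days 509: Okafor 350,968.1729 → $350,968.17; Petrov 399,631.8271 → $399,631.83.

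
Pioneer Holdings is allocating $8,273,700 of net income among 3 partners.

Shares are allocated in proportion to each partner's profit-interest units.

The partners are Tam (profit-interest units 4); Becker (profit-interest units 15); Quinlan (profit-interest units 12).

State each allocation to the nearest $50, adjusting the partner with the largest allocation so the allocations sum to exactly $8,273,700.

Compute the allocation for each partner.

Combined profit-interest units = 31.
Proportional shares: Tam 4/31 × $8,273,700 = 1,067,574.19; Becker 15/31 × $8,273,700 = 4,003,403.23; Quinlan 12/31 × $8,273,700 = 3,202,722.58.
After rounding ($50): Tam $1,067,550; Becker $4,003,400; Quinlan $3,202,700. Sum = $8,273,650.
Difference $8,273,700 − $8,273,650 = +$50 applied to largest allocation (Becker): Becker becomes $4,003,450.

Tam: $1,067,550; Becker: $4,003,450; Quinlan: $3,202,700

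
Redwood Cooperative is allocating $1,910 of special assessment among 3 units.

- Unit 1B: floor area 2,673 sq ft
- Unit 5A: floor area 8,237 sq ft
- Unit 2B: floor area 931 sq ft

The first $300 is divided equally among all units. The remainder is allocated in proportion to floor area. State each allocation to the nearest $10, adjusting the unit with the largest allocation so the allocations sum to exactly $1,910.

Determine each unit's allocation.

Unit 1B: $460 · Unit 5A: $1,220 · Unit 2B: $230

$300 shared equally gives $100 per unit.
Remainder $1,610 by floor area (total 11,841): Unit 1B 363.44 → $360; Unit 5A 1,119.97 → $1,120; Unit 2B 126.59 → $130.
Totals: Unit 1B $100 + $360 = $460; Unit 5A $100 + $1,120 = $1,220; Unit 2B $100 + $130 = $230.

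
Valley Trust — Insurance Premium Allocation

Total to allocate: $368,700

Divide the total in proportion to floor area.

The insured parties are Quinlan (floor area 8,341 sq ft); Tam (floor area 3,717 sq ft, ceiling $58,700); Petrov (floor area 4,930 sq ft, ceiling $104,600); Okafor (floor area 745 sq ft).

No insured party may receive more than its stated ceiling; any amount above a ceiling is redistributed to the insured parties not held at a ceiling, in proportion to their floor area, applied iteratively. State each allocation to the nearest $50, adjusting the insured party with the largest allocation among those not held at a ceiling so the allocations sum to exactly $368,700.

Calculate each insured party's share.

Sum of floor area: 17,733.
Unconstrained shares: Quinlan 173,423.94; Tam 77,282.91; Petrov 102,503.30; Okafor 15,489.85.
Capped: Tam ($58,700); balance $310,000 reallocated over remaining floor area 14,016.
Capped: Petrov ($104,600); balance $205,400 reallocated over remaining floor area 9,086.
Redistributed shares: Quinlan 188,558.38 → $188,550; Okafor 16,841.62 → $16,850.

Quinlan: $188,550 · Tam: $58,700 · Petrov: $104,600 · Okafor: $16,850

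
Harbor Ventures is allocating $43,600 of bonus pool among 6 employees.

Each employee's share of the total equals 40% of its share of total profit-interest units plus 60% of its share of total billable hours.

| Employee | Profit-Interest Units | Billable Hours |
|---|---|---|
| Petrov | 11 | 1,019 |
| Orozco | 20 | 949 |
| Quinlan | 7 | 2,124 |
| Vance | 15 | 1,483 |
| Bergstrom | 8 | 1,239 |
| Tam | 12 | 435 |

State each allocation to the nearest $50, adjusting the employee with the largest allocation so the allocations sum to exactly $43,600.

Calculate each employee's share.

Petrov: $6,300 | Orozco: $8,200 | Quinlan: $9,300 | Vance: $8,950 | Bergstrom: $6,400 | Tam: $4,450

Totals — profit-interest units 73, billable hours 7,249.
Blended shares (40% profit-interest units + 60% billable hours): Petrov 0.1446; Orozco 0.1881; Quinlan 0.2142; Vance 0.2049; Bergstrom 0.1464; Tam 0.1018.
Raw shares: Petrov 6,305.29; Orozco 8,202.81; Quinlan 9,337.36; Vance 8,935.37; Bergstrom 6,382.50; Tam 4,436.67.
After rounding ($50): Petrov $6,300; Orozco $8,200; Quinlan $9,350; Vance $8,950; Bergstrom $6,400; Tam $4,450. Sum = $43,650.
Difference $43,600 − $43,650 = −$50 applied to largest allocation (Quinlan): Quinlan becomes $9,300.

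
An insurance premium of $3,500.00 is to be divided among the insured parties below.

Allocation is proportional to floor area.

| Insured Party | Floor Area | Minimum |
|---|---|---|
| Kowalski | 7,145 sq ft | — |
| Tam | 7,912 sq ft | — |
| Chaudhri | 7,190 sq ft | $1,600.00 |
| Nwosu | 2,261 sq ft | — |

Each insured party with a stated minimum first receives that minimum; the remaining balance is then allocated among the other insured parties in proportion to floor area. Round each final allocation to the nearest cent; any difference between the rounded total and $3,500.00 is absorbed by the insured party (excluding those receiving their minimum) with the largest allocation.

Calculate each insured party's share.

Guaranteed amounts: Chaudhri $1,600.00. Balance $1,900.00.
Balance split over remaining floor area 17,318: Kowalski 783.8954 → $783.90; Tam 868.0448 → $868.04; Nwosu 248.0598 → $248.06.

Kowalski: $783.90 · Tam: $868.04 · Chaudhri: $1,600.00 · Nwosu: $248.06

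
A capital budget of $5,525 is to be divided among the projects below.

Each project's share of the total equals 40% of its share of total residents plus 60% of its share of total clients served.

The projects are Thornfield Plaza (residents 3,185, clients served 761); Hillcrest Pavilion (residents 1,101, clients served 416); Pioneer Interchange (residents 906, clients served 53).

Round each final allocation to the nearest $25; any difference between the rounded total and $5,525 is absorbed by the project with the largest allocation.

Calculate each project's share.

Totals — residents 5,192, clients served 1,230.
Combined weights (40% residents + 60% clients served): Thornfield Plaza 0.6166; Hillcrest Pavilion 0.2877; Pioneer Interchange 0.0957.
Raw shares: Thornfield Plaza 3,406.70; Hillcrest Pavilion 1,589.82; Pioneer Interchange 528.48.
After rounding ($25): Thornfield Plaza $3,400; Hillcrest Pavilion $1,600; Pioneer Interchange $525. Sum = $5,525.
No rounding difference to absorb.

Thornfield Plaza: $3,400 | Hillcrest Pavilion: $1,600 | Pioneer Interchange: $525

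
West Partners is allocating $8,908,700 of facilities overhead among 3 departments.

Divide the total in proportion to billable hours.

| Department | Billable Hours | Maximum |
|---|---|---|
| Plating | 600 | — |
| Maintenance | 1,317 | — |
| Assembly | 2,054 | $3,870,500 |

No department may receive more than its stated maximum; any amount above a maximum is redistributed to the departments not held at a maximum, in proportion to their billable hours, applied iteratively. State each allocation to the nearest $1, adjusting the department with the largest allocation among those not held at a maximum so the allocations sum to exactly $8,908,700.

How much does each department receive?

Sum of billable hours: 3,971.
Proportional shares (ignoring caps): Plating 1,346,063.96; Maintenance 2,954,610.40; Assembly 4,608,025.64.
Cap binds for Assembly ($3,870,500); balance $5,038,200 reallocated over remaining billable hours 1,917.
Remaining shares: Plating 1,576,901.41 → $1,576,901; Maintenance 3,461,298.59 → $3,461,299.

Plating: $1,576,901 | Maintenance: $3,461,299 | Assembly: $3,870,500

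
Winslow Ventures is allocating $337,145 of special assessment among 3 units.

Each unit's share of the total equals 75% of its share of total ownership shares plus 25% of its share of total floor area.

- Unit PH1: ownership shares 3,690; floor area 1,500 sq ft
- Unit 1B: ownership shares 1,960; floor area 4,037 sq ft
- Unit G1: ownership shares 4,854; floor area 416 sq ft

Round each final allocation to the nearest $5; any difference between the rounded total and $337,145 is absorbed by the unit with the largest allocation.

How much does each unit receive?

Unit PH1: $110,065; Unit 1B: $104,340; Unit G1: $122,740

Ownership shares total 10,504; floor area total 5,953.
Blended shares (75% ownership shares + 25% floor area): Unit PH1 0.3265; Unit 1B 0.3095; Unit G1 0.3641.
Raw shares: Unit PH1 110,065.88; Unit 1B 104,340.66; Unit G1 122,738.46.
Rounded to nearest $5: Unit PH1 $110,065; Unit 1B $104,340; Unit G1 $122,740. Sum = $337,145.
Rounded total matches; no reconciliation needed.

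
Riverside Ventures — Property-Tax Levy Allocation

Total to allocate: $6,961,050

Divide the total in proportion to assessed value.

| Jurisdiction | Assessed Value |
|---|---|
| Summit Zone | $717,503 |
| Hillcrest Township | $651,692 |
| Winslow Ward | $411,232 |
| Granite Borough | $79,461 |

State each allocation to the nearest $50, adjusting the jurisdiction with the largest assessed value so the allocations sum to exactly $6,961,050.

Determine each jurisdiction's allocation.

Combined assessed value = 717,503 + 651,692 + 411,232 + 79,461 = 1,859,888.
Unrounded shares: Summit Zone 2,685,416.68; Hillcrest Township 2,439,104.18; Winslow Ward 1,539,128.44; Granite Borough 297,400.70.
At nearest $50: Summit Zone $2,685,400; Hillcrest Township $2,439,100; Winslow Ward $1,539,150; Granite Borough $297,400. Sum = $6,961,050.
No rounding difference to absorb.

Summit Zone: $2,685,400 | Hillcrest Township: $2,439,100 | Winslow Ward: $1,539,150 | Granite Borough: $297,400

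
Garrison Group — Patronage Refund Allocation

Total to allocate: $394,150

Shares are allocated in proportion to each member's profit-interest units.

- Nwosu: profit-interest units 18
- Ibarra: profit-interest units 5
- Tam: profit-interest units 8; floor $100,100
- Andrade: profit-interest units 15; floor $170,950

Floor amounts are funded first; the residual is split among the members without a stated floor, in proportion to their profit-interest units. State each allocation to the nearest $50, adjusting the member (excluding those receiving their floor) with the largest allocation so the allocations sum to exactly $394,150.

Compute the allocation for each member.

Nwosu: $96,350 | Ibarra: $26,750 | Tam: $100,100 | Andrade: $170,950

Guaranteed amounts: Tam $100,100; Andrade $170,950. Balance $123,100.
Balance split over remaining profit-interest units 23: Nwosu 96,339.13 → $96,350; Ibarra 26,760.87 → $26,750.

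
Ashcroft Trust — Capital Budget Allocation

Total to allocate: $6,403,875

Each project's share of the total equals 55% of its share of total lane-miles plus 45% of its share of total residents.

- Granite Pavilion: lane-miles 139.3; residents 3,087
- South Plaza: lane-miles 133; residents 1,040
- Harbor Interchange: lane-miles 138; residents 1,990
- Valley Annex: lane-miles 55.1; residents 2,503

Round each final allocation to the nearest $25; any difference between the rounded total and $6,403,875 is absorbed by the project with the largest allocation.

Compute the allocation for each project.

Granite Pavilion: $2,086,225 | South Plaza: $1,354,225 | Harbor Interchange: $1,709,650 | Valley Annex: $1,253,775

Totals — lane-miles 465.4, residents 8,620.
Blended shares (55% lane-miles + 45% residents): Granite Pavilion 0.3258; South Plaza 0.2115; Harbor Interchange 0.2670; Valley Annex 0.1958.
Pro-rata amounts: Granite Pavilion 2,086,229.57; South Plaza 1,354,220.82; Harbor Interchange 1,709,654.22; Valley Annex 1,253,770.39.
At nearest $25: Granite Pavilion $2,086,225; South Plaza $1,354,225; Harbor Interchange $1,709,650; Valley Annex $1,253,775. Sum = $6,403,875.
Sum already equals the total — no adjustment.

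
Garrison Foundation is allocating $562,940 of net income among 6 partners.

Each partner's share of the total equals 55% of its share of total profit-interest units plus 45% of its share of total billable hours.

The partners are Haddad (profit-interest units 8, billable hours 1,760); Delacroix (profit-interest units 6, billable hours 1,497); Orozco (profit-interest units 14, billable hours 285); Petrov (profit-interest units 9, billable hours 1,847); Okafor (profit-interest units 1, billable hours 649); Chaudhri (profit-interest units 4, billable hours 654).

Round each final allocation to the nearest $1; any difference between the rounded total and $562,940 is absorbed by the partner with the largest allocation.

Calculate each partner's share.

Haddad: $125,599 | Delacroix: $100,899 | Orozco: $113,994 | Petrov: $136,265 | Okafor: $31,939 | Chaudhri: $54,244

Totals — profit-interest units 42, billable hours 6,692.
Combined weights (55% profit-interest units + 45% billable hours): Haddad 0.2231; Delacroix 0.1792; Orozco 0.2025; Petrov 0.2421; Okafor 0.0567; Chaudhri 0.0964.
Raw shares: Haddad 125,598.77; Delacroix 100,899.34; Orozco 113,994.23; Petrov 136,263.95; Okafor 31,939.47; Chaudhri 54,244.24.
After rounding ($1): Haddad $125,599; Delacroix $100,899; Orozco $113,994; Petrov $136,264; Okafor $31,939; Chaudhri $54,244. Sum = $562,939.
Difference $562,940 − $562,939 = +$1 applied to largest allocation (Petrov): Petrov becomes $136,265.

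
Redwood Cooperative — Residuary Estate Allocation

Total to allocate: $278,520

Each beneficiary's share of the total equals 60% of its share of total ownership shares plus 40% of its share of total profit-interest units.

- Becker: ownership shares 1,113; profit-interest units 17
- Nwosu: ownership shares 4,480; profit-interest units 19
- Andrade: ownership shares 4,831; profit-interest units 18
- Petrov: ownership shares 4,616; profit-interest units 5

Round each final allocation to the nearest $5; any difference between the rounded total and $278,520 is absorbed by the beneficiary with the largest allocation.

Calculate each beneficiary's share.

Totals — ownership shares 15,040, profit-interest units 59.
Combined weights (60% ownership shares + 40% profit-interest units): Becker 0.1597; Nwosu 0.3075; Andrade 0.3148; Petrov 0.2180.
Pro-rata amounts: Becker 44,467.34; Nwosu 85,655.20; Andrade 87,666.94; Petrov 60,730.52.
At nearest $5: Becker $44,465; Nwosu $85,655; Andrade $87,665; Petrov $60,730. Sum = $278,515.
Difference $278,520 − $278,515 = +$5 applied to largest allocation (Andrade): Andrade becomes $87,670.

Becker: $44,465 | Nwosu: $85,655 | Andrade: $87,670 | Petrov: $60,730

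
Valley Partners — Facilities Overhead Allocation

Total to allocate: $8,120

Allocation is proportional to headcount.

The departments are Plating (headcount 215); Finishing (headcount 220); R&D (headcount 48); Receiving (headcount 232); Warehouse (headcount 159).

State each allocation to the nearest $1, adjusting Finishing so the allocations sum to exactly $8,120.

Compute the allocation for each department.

Sum of headcount: 874.
Unrounded shares: Plating 215/874 × $8,120 = 1,997.48; Finishing 220/874 × $8,120 = 2,043.94; R&D 48/874 × $8,120 = 445.95; Receiving 232/874 × $8,120 = 2,155.42; Warehouse 159/874 × $8,120 = 1,477.21.
Rounded to nearest $1: Plating $1,997; Finishing $2,044; R&D $446; Receiving $2,155; Warehouse $1,477. Sum = $8,119.
Difference $8,120 − $8,119 = +$1 applied to Finishing: Finishing becomes $2,045.

Plating: $1,997; Finishing: $2,045; R&D: $446; Receiving: $2,155; Warehouse: $1,477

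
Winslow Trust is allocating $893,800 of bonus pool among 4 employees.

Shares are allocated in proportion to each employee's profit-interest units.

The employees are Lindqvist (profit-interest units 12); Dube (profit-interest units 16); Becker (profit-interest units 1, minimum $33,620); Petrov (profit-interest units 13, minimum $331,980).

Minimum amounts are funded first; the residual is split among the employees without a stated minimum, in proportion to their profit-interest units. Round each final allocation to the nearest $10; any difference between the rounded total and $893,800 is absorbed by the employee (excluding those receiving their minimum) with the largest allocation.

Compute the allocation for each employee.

Fund the minimums — Becker $33,620; Petrov $331,980. Residual $528,200.
Residual split over remaining profit-interest units 28: Lindqvist 226,371.43 → $226,370; Dube 301,828.57 → $301,830.

Lindqvist: $226,370; Dube: $301,830; Becker: $33,620; Petrov: $331,980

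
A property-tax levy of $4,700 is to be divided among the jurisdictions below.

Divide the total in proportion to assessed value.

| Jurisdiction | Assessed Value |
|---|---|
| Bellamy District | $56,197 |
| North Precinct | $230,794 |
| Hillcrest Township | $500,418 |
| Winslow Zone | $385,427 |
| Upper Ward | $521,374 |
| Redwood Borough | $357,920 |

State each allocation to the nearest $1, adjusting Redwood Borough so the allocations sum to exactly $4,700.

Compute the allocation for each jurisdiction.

Sum of assessed value: 2,052,130.
Unrounded shares: Bellamy District 56,197/2,052,130 × $4,700 = 128.71; North Precinct 230,794/2,052,130 × $4,700 = 528.59; Hillcrest Township 500,418/2,052,130 × $4,700 = 1,146.11; Winslow Zone 385,427/2,052,130 × $4,700 = 882.74; Upper Ward 521,374/2,052,130 × $4,700 = 1,194.10; Redwood Borough 357,920/2,052,130 × $4,700 = 819.75.
After rounding ($1): Bellamy District $129; North Precinct $529; Hillcrest Township $1,146; Winslow Zone $883; Upper Ward $1,194; Redwood Borough $820. Sum = $4,701.
Difference $4,700 − $4,701 = −$1 applied to Redwood Borough: Redwood Borough becomes $819.

Bellamy District: $129 | North Precinct: $529 | Hillcrest Township: $1,146 | Winslow Zone: $883 | Upper Ward: $1,194 | Redwood Borough: $819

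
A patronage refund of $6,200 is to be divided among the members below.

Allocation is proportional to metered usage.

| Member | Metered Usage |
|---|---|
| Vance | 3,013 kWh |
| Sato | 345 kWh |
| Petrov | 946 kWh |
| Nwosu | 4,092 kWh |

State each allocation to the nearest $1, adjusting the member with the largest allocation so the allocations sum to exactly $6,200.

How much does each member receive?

Total metered usage = 8,396.
Raw shares: Vance 3,013/8,396 × $6,200 = 2,224.94; Sato 345/8,396 × $6,200 = 254.76; Petrov 946/8,396 × $6,200 = 698.57; Nwosu 4,092/8,396 × $6,200 = 3,021.72.
After rounding ($1): Vance $2,225; Sato $255; Petrov $699; Nwosu $3,022. Sum = $6,201.
Difference $6,200 − $6,201 = −$1 applied to largest allocation (Nwosu): Nwosu becomes $3,021.

Vance: $2,225; Sato: $255; Petrov: $699; Nwosu: $3,021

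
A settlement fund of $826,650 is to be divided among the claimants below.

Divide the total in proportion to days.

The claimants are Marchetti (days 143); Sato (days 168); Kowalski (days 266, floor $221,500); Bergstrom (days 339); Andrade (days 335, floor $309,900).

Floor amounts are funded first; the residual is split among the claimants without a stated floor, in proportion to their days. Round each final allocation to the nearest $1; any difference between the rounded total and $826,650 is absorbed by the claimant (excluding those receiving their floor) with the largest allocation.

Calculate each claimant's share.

Fund the minimums — Kowalski $221,500; Andrade $309,900. Residual $295,250.
Residual split over remaining days 650: Marchetti 64,955.00 → $64,955; Sato 76,310.77 → $76,311; Bergstrom 153,984.23 → $153,984.

Marchetti: $64,955; Sato: $76,311; Kowalski: $221,500; Bergstrom: $153,984; Andrade: $309,900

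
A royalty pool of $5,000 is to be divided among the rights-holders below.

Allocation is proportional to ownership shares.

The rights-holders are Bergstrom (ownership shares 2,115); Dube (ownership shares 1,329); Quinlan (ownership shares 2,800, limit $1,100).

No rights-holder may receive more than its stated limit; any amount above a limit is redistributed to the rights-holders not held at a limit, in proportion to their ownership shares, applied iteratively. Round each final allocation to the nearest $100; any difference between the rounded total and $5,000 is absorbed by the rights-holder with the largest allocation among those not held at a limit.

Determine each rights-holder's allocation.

Ownership shares total: 6,244.
Proportional shares (ignoring caps): Bergstrom 1,693.63; Dube 1,064.22; Quinlan 2,242.15.
Held at cap: Quinlan ($1,100); residual $3,900 reallocated over remaining ownership shares 3,444.
Shares after redistribution: Bergstrom 2,395.03 → $2,400; Dube 1,504.97 → $1,500.

Bergstrom: $2,400 | Dube: $1,500 | Quinlan: $1,100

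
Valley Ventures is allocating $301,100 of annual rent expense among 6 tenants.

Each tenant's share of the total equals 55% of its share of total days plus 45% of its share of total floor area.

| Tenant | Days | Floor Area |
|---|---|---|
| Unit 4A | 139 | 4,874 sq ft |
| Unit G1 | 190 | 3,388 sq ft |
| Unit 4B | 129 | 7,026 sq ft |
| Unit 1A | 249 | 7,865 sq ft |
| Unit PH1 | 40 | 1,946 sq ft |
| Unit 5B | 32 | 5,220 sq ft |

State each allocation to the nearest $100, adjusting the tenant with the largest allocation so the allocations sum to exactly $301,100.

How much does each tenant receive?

Days total 779; floor area total 30,319.
Blended shares (55% days + 45% floor area): Unit 4A 0.1705; Unit G1 0.1844; Unit 4B 0.1954; Unit 1A 0.2925; Unit PH1 0.0571; Unit 5B 0.1001.
Raw shares: Unit 4A 51,331.35; Unit G1 55,532.37; Unit 4B 58,822.73; Unit 1A 88,082.60; Unit PH1 17,200.10; Unit 5B 30,130.85.
After rounding ($100): Unit 4A $51,300; Unit G1 $55,500; Unit 4B $58,800; Unit 1A $88,100; Unit PH1 $17,200; Unit 5B $30,100. Sum = $301,000.
Difference $301,100 − $301,000 = +$100 applied to largest allocation (Unit 1A): Unit 1A becomes $88,200.

Unit 4A: $51,300 · Unit G1: $55,500 · Unit 4B: $58,800 · Unit 1A: $88,200 · Unit PH1: $17,200 · Unit 5B: $30,100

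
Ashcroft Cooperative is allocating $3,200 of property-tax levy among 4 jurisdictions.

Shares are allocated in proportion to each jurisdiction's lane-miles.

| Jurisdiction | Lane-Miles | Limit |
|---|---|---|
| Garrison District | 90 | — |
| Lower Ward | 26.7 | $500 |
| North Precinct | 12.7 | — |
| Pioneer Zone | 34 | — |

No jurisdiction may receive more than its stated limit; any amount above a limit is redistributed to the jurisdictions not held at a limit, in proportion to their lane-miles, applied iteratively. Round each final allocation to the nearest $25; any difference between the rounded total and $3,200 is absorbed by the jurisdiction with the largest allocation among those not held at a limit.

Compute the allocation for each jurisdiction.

Combined lane-miles = 163.4.
Pro-rata shares before constraints: Garrison District 1,762.55; Lower Ward 522.89; North Precinct 248.71; Pioneer Zone 665.85.
Capped: Lower Ward ($500); residual $2,700 reallocated over remaining lane-miles 136.7.
Remaining shares: Garrison District 1,777.62 → $1,775; North Precinct 250.84 → $250; Pioneer Zone 671.54 → $675.

Garrison District: $1,775 | Lower Ward: $500 | North Precinct: $250 | Pioneer Zone: $675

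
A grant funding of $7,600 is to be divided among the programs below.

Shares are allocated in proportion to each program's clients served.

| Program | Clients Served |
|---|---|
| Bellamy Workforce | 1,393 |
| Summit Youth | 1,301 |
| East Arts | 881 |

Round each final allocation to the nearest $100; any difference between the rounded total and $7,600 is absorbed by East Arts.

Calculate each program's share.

Combined clients served = 3,575.
Proportional shares: Bellamy Workforce 1,393/3,575 × $7,600 = 2,961.34; Summit Youth 1,301/3,575 × $7,600 = 2,765.76; East Arts 881/3,575 × $7,600 = 1,872.90.
Rounded to nearest $100: Bellamy Workforce $3,000; Summit Youth $2,800; East Arts $1,900. Sum = $7,700.
Difference $7,600 − $7,700 = −$100 applied to East Arts: East Arts becomes $1,800.

Bellamy Workforce: $3,000 | Summit Youth: $2,800 | East Arts: $1,800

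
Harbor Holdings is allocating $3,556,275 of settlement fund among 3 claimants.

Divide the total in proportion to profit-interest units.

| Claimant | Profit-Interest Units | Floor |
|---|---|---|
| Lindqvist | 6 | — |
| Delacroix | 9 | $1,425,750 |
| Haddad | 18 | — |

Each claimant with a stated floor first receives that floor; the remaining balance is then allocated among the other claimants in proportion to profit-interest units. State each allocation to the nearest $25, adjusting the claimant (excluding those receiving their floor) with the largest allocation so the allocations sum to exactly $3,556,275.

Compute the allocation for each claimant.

Guaranteed amounts: Delacroix $1,425,750. Balance $2,130,525.
Balance split over remaining profit-interest units 24: Lindqvist 532,631.25 → $532,625; Haddad 1,597,893.75 → $1,597,900.

Lindqvist: $532,625 · Delacroix: $1,425,750 · Haddad: $1,597,900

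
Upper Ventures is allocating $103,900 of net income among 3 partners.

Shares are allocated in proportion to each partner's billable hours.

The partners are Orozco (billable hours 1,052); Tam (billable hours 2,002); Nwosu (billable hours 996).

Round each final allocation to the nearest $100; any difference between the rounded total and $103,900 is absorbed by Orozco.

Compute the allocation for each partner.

Orozco: $26,900; Tam: $51,400; Nwosu: $25,600

Billable hours total: 4,050.
Pro-rata amounts: Orozco 1,052/4,050 × $103,900 = 26,988.35; Tam 2,002/4,050 × $103,900 = 51,359.95; Nwosu 996/4,050 × $103,900 = 25,551.70.
At nearest $100: Orozco $27,000; Tam $51,400; Nwosu $25,600. Sum = $104,000.
Difference $103,900 − $104,000 = −$100 applied to Orozco: Orozco becomes $26,900.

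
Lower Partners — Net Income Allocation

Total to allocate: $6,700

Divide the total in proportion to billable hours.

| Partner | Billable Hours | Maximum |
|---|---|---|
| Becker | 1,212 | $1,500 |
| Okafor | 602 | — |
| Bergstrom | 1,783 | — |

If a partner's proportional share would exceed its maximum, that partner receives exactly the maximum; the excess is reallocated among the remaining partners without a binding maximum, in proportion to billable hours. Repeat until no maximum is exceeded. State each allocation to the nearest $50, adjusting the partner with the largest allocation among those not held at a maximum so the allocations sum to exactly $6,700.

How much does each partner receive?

Becker: $1,500 · Okafor: $1,300 · Bergstrom: $3,900

Billable hours total: 3,597.
Pro-rata shares before constraints: Becker 2,257.55; Okafor 1,121.32; Bergstrom 3,321.13.
Cap binds for Becker ($1,500); remaining pool $5,200 reallocated over remaining billable hours 2,385.
Remaining shares: Okafor 1,312.54 → $1,300; Bergstrom 3,887.46 → $3,900.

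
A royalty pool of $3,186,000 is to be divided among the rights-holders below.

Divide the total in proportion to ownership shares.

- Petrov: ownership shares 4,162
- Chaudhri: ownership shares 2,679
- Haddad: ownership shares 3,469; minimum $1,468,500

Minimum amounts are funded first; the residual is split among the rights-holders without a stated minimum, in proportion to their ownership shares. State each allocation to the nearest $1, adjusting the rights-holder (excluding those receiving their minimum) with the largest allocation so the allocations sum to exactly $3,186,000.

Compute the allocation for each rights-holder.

Fund the minimums — Haddad $1,468,500. Residual $1,717,500.
Residual split over remaining ownership shares 6,841: Petrov 1,044,910.83 → $1,044,911; Chaudhri 672,589.17 → $672,589.

Petrov: $1,044,911 · Chaudhri: $672,589 · Haddad: $1,468,500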